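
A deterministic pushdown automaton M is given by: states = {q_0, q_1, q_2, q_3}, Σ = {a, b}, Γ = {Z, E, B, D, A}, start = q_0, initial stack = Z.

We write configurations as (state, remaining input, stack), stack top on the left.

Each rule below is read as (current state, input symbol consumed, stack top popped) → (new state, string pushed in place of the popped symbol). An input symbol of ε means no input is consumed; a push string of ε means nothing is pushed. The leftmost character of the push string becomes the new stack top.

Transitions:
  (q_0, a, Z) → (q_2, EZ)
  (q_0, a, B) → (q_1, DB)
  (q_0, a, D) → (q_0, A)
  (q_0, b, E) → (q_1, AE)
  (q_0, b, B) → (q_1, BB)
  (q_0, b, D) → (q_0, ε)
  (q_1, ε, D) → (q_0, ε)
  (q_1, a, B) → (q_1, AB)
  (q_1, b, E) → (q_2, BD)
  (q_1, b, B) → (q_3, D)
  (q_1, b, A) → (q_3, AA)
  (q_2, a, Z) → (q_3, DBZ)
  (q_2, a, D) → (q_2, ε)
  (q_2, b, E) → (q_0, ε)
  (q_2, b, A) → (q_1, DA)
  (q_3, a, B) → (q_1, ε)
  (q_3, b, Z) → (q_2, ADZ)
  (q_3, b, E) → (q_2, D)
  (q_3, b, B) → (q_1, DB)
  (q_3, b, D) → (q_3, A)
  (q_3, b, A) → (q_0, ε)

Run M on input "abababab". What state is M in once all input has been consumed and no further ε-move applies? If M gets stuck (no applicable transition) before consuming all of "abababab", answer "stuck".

q_0

(q_0, abababab, Z)
  read a, top Z: go to q_2, push EZ → (q_2, bababab, EZ)
  read b, top E: go to q_0, push ε → (q_0, ababab, Z)
  read a, top Z: go to q_2, push EZ → (q_2, babab, EZ)
  read b, top E: go to q_0, push ε → (q_0, abab, Z)
  read a, top Z: go to q_2, push EZ → (q_2, bab, EZ)
  read b, top E: go to q_0, push ε → (q_0, ab, Z)
  read a, top Z: go to q_2, push EZ → (q_2, b, EZ)
  read b, top E: go to q_0, push ε → (q_0, ε, Z)
All input consumed; M is in state q_0.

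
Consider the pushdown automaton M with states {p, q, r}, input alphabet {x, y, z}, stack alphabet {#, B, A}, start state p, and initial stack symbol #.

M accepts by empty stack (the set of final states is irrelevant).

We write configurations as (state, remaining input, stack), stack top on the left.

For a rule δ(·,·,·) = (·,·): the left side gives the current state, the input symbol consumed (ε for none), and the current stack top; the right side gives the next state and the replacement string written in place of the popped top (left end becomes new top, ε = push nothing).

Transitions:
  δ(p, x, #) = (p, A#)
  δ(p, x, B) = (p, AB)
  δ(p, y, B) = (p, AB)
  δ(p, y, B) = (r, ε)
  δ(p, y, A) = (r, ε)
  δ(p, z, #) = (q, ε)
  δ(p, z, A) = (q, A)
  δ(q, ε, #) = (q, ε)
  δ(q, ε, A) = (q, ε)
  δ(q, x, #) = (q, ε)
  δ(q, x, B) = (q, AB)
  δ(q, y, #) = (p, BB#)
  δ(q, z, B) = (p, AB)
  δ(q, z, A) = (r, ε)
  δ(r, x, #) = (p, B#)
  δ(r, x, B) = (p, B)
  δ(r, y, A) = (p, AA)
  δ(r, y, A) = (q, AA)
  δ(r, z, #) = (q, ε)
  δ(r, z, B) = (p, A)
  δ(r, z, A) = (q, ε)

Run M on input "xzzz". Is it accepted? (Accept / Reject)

One accepting computation: (p, xzzz, #) ⊢ (p, zzz, A#) ⊢ (q, zz, A#) ⊢ (r, z, #) ⊢ (q, ε, ε)
All input consumed and the stack is empty.

Accept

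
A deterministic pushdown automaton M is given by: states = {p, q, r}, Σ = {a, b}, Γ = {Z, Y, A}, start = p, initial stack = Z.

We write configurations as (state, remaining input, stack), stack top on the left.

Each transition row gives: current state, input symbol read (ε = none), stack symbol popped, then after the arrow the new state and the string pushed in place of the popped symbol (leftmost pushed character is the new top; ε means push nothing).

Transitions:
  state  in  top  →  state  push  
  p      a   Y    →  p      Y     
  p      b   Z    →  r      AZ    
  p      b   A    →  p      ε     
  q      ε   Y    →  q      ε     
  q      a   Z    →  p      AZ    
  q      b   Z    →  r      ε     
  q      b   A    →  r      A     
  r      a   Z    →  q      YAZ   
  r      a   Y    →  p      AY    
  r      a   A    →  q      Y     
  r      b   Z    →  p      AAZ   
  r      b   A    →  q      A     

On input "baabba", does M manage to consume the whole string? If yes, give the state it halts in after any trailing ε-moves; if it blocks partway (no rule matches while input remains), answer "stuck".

(p, baabba, Z)
  read b, top Z: go to r, push AZ → (r, aabba, AZ)
  read a, top A: go to q, push Y → (q, abba, YZ)
  ε-move, top Y: go to q, push ε → (q, abba, Z)
  read a, top Z: go to p, push AZ → (p, bba, AZ)
  read b, top A: go to p, push ε → (p, ba, Z)
  read b, top Z: go to r, push AZ → (r, a, AZ)
  read a, top A: go to q, push Y → (q, ε, YZ)
  ε-move, top Y: go to q, push ε → (q, ε, Z)
All input consumed; M is in state q.

q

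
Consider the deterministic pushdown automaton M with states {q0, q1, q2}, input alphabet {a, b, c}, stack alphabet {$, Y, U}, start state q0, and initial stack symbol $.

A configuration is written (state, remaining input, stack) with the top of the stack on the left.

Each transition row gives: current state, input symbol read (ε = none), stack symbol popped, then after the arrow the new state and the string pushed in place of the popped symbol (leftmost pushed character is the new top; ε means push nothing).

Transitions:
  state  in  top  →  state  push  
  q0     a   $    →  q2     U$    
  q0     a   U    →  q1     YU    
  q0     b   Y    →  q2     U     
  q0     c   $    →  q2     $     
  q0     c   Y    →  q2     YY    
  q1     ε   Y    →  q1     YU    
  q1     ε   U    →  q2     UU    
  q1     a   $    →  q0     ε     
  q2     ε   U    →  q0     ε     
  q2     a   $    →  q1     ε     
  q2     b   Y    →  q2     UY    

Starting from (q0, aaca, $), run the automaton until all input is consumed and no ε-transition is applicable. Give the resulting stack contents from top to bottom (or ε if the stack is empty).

ε

(q0, aaca, $)
  read a, top $: go to q2, push U$ → (q2, aca, U$)
  ε-move, top U: go to q0, push ε → (q0, aca, $)
  read a, top $: go to q2, push U$ → (q2, ca, U$)
  ε-move, top U: go to q0, push ε → (q0, ca, $)
  read c, top $: go to q2, push $ → (q2, a, $)
  read a, top $: go to q1, push ε → (q1, ε, ε)
All input consumed in state q1 with stack ε.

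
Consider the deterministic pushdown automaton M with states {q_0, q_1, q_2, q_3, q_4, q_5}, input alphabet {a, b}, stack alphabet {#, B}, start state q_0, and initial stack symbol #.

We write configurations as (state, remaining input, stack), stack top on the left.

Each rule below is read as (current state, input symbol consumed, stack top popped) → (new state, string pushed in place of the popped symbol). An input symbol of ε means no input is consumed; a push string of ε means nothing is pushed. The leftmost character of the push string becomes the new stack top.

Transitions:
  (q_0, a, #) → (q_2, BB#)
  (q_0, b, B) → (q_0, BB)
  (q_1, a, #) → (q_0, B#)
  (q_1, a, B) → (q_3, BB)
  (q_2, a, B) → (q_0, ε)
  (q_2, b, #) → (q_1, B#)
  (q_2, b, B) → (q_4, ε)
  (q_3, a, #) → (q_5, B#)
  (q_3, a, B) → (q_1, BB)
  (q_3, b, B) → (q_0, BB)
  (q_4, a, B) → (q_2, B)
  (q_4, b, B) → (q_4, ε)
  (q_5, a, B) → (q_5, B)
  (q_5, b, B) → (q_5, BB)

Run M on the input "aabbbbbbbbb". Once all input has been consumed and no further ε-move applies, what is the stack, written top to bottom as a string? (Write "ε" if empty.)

BBBBBBBBBB#

(q_0, aabbbbbbbbb, #) ⊢ (q_2, abbbbbbbbb, BB#) ⊢ (q_0, bbbbbbbbb, B#) ⊢ (q_0, bbbbbbbb, BB#) ⊢ (q_0, bbbbbbb, BBB#) ⊢ (q_0, bbbbbb, BBBB#) ⊢ (q_0, bbbbb, BBBBB#) ⊢ (q_0, bbbb, BBBBBB#) ⊢ (q_0, bbb, BBBBBBB#) ⊢ (q_0, bb, BBBBBBBB#) ⊢ (q_0, b, BBBBBBBBB#) ⊢ (q_0, ε, BBBBBBBBBB#)
All input consumed in state q_0 with stack BBBBBBBBBB#.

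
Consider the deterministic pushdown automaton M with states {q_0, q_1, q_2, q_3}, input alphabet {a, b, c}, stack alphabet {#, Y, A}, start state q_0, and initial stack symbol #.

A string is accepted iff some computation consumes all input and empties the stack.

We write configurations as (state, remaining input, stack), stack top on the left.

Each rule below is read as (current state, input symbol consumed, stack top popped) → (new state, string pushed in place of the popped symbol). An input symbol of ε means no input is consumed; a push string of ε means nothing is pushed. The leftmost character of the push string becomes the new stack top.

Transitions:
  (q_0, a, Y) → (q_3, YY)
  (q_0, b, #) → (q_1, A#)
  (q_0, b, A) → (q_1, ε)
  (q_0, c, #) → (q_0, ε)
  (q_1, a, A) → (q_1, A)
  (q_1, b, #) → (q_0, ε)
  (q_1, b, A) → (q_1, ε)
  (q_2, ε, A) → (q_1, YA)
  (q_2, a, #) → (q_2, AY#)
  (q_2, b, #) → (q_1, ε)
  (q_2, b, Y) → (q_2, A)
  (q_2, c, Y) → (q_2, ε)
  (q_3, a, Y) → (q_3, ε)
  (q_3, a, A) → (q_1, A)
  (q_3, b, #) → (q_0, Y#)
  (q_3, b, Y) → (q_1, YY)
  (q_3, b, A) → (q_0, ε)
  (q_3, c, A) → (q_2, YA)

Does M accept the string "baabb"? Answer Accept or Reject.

Accept

(q_0, baabb, #)
  read b, top #: go to q_1, push A# → (q_1, aabb, A#)
  read a, top A: go to q_1, push A → (q_1, abb, A#)
  read a, top A: go to q_1, push A → (q_1, bb, A#)
  read b, top A: go to q_1, push ε → (q_1, b, #)
  read b, top #: go to q_0, push ε → (q_0, ε, ε)
All input consumed and the stack is empty.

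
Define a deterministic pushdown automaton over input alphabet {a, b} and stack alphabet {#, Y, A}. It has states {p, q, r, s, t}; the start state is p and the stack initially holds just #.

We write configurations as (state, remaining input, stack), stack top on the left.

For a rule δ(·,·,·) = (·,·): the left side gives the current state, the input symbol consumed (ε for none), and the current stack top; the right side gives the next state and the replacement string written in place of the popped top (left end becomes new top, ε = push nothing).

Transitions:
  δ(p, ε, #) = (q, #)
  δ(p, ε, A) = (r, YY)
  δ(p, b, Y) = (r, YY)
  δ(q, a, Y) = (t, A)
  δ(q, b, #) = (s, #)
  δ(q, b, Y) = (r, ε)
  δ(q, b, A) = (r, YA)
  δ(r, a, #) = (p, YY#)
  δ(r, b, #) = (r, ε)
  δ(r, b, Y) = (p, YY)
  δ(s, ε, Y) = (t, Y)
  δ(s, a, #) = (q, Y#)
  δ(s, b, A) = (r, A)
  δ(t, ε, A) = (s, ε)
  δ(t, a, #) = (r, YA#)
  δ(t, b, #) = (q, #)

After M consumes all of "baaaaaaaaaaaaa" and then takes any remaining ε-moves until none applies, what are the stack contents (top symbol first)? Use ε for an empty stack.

(p, baaaaaaaaaaaaa, #) ⊢ (q, baaaaaaaaaaaaa, #) ⊢ (s, aaaaaaaaaaaaa, #) ⊢ (q, aaaaaaaaaaaa, Y#) ⊢ (t, aaaaaaaaaaa, A#) ⊢ (s, aaaaaaaaaaa, #) ⊢ (q, aaaaaaaaaa, Y#) ⊢ (t, aaaaaaaaa, A#) ⊢ (s, aaaaaaaaa, #) ⊢ (q, aaaaaaaa, Y#) ⊢ (t, aaaaaaa, A#) ⊢ (s, aaaaaaa, #) ⊢ (q, aaaaaa, Y#) ⊢ (t, aaaaa, A#) ⊢ (s, aaaaa, #) ⊢ (q, aaaa, Y#) ⊢ (t, aaa, A#) ⊢ (s, aaa, #) ⊢ (q, aa, Y#) ⊢ (t, a, A#) ⊢ (s, a, #) ⊢ (q, ε, Y#)
All input consumed in state q with stack Y#.

Y#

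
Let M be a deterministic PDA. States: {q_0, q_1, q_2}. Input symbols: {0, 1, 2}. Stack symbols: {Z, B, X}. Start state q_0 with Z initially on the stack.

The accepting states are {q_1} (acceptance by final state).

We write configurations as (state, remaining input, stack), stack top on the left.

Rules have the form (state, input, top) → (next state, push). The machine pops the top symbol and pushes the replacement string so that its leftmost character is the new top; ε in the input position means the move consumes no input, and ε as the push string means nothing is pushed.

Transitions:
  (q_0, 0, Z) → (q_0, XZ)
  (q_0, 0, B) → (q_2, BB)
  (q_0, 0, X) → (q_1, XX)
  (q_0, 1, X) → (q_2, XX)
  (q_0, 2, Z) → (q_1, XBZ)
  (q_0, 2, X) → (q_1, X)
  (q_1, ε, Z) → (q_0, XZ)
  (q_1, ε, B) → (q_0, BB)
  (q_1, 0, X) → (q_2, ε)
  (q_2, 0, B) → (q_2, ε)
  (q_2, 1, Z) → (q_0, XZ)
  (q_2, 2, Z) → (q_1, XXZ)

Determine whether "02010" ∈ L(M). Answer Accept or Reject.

(q_0, 02010, Z)
  read 0, top Z: go to q_0, push XZ → (q_0, 2010, XZ)
  read 2, top X: go to q_1, push X → (q_1, 010, XZ)
  read 0, top X: go to q_2, push ε → (q_2, 10, Z)
  read 1, top Z: go to q_0, push XZ → (q_0, 0, XZ)
  read 0, top X: go to q_1, push XX → (q_1, ε, XXZ)
All input consumed; state q_1 ∈ F.

Accept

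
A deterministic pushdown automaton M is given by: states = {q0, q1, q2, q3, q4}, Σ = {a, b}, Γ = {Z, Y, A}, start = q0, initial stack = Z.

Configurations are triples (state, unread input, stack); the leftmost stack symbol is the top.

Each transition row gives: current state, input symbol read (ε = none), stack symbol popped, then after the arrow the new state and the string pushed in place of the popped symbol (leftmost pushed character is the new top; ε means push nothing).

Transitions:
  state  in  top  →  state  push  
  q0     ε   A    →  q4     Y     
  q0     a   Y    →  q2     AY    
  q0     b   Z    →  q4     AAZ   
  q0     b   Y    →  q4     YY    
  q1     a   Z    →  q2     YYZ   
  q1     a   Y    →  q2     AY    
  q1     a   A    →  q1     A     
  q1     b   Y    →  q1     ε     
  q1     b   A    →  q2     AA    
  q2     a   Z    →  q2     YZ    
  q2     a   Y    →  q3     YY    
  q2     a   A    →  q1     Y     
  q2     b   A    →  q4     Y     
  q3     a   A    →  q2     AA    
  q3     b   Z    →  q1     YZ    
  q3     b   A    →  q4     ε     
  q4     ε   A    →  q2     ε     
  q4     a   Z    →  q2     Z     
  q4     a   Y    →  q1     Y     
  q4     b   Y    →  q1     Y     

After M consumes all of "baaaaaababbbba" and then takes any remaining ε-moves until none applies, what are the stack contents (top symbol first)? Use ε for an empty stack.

YYZ

(q0, baaaaaababbbba, Z)
  read b, top Z: go to q4, push AAZ → (q4, aaaaaababbbba, AAZ)
  ε-move, top A: go to q2, push ε → (q2, aaaaaababbbba, AZ)
  read a, top A: go to q1, push Y → (q1, aaaaababbbba, YZ)
  read a, top Y: go to q2, push AY → (q2, aaaababbbba, AYZ)
  read a, top A: go to q1, push Y → (q1, aaababbbba, YYZ)
  read a, top Y: go to q2, push AY → (q2, aababbbba, AYYZ)
  read a, top A: go to q1, push Y → (q1, ababbbba, YYYZ)
  read a, top Y: go to q2, push AY → (q2, babbbba, AYYYZ)
  read b, top A: go to q4, push Y → (q4, abbbba, YYYYZ)
  read a, top Y: go to q1, push Y → (q1, bbbba, YYYYZ)
  read b, top Y: go to q1, push ε → (q1, bbba, YYYZ)
  read b, top Y: go to q1, push ε → (q1, bba, YYZ)
  read b, top Y: go to q1, push ε → (q1, ba, YZ)
  read b, top Y: go to q1, push ε → (q1, a, Z)
  read a, top Z: go to q2, push YYZ → (q2, ε, YYZ)
All input consumed in state q2 with stack YYZ.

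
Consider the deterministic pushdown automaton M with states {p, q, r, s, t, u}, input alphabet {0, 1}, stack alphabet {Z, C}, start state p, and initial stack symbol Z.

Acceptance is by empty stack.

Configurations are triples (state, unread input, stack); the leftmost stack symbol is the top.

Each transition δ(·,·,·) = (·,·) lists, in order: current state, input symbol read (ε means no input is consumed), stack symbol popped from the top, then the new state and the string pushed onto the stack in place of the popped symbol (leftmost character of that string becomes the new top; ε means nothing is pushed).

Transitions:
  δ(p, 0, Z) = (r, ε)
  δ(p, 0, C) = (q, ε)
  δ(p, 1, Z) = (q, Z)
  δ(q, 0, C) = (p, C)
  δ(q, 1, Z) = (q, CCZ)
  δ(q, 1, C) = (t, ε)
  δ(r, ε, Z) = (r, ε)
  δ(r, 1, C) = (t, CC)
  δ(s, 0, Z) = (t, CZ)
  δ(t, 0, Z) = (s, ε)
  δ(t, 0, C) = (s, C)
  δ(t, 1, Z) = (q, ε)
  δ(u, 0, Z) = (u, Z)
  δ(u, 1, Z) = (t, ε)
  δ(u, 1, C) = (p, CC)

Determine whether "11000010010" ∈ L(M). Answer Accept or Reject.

Accept

(p, 11000010010, Z) ⊢ (q, 1000010010, Z) ⊢ (q, 000010010, CCZ) ⊢ (p, 00010010, CCZ) ⊢ (q, 0010010, CZ) ⊢ (p, 010010, CZ) ⊢ (q, 10010, Z) ⊢ (q, 0010, CCZ) ⊢ (p, 010, CCZ) ⊢ (q, 10, CZ) ⊢ (t, 0, Z) ⊢ (s, ε, ε)
All input consumed and the stack is empty.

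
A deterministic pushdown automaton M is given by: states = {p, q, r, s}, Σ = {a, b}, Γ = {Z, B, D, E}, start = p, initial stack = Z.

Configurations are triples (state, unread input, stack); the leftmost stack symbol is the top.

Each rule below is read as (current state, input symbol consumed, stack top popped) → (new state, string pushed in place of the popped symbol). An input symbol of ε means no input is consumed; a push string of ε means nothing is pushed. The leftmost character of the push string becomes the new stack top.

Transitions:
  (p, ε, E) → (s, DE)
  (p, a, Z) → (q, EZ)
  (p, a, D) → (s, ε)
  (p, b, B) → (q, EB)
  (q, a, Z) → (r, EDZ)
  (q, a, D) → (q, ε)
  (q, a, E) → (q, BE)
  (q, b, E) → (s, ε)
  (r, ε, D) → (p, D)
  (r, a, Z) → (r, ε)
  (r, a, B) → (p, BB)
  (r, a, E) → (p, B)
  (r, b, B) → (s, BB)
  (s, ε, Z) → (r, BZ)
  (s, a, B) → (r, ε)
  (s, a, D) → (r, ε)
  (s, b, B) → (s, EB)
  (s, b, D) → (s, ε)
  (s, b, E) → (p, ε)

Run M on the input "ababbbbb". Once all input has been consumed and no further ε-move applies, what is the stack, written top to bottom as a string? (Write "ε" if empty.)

EBBZ

(p, ababbbbb, Z) ⊢ (q, babbbbb, EZ) ⊢ (s, abbbbb, Z) ⊢ (r, abbbbb, BZ) ⊢ (p, bbbbb, BBZ) ⊢ (q, bbbb, EBBZ) ⊢ (s, bbb, BBZ) ⊢ (s, bb, EBBZ) ⊢ (p, b, BBZ) ⊢ (q, ε, EBBZ)
All input consumed in state q with stack EBBZ.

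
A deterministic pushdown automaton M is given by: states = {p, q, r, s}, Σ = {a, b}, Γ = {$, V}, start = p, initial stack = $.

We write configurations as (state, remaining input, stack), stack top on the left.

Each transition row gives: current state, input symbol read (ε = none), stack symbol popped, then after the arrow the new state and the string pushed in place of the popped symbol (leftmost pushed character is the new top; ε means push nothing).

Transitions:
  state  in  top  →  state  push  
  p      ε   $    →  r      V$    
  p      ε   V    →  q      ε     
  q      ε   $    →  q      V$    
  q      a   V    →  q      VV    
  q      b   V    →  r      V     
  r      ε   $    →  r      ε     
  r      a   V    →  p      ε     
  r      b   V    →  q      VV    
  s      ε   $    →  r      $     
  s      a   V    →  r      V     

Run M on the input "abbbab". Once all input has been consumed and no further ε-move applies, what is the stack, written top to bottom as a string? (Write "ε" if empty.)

(p, abbbab, $)
  ε-move, top $: go to r, push V$ → (r, abbbab, V$)
  read a, top V: go to p, push ε → (p, bbbab, $)
  ε-move, top $: go to r, push V$ → (r, bbbab, V$)
  read b, top V: go to q, push VV → (q, bbab, VV$)
  read b, top V: go to r, push V → (r, bab, VV$)
  read b, top V: go to q, push VV → (q, ab, VVV$)
  read a, top V: go to q, push VV → (q, b, VVVV$)
  read b, top V: go to r, push V → (r, ε, VVVV$)
All input consumed in state r with stack VVVV$.

VVVV$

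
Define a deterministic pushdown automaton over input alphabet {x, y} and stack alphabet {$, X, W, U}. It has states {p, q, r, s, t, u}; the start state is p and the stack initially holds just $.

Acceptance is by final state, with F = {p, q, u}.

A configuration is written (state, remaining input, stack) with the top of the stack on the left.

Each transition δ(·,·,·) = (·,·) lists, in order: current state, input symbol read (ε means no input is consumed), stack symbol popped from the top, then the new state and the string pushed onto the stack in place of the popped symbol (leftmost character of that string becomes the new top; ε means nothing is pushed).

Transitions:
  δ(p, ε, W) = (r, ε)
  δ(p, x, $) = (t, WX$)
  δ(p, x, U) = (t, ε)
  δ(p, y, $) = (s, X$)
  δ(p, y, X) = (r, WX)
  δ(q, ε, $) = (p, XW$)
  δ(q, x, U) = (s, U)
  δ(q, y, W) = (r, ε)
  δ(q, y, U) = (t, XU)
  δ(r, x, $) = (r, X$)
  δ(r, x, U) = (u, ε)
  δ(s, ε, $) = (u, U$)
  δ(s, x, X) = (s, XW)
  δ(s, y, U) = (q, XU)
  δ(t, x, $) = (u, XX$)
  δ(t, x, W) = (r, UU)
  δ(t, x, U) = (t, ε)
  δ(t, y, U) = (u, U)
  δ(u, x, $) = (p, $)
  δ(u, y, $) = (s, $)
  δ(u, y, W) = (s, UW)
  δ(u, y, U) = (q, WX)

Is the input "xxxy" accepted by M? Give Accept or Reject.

Accept

(p, xxxy, $)
  read x, top $: go to t, push WX$ → (t, xxy, WX$)
  read x, top W: go to r, push UU → (r, xy, UUX$)
  read x, top U: go to u, push ε → (u, y, UX$)
  read y, top U: go to q, push WX → (q, ε, WXX$)
All input consumed; state q ∈ F.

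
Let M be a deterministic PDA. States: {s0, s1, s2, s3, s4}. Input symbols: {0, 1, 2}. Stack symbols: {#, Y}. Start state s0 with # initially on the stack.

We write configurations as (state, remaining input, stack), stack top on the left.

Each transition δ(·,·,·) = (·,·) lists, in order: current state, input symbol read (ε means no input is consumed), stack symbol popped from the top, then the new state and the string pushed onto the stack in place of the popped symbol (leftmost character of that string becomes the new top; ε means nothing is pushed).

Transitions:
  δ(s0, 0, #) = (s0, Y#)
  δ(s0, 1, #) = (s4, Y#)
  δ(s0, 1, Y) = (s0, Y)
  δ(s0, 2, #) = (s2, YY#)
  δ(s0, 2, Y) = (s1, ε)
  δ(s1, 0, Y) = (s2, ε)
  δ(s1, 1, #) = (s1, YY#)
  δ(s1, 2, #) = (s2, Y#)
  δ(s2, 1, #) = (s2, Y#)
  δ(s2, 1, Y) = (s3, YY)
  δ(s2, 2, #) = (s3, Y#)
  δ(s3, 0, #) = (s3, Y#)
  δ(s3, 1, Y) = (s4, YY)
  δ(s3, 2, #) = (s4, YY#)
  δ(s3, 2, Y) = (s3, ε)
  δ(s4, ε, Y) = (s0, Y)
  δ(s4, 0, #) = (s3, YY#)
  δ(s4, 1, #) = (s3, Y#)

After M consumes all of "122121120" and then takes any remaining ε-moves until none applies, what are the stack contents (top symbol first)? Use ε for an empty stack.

#

(s0, 122121120, #)
  read 1, top #: go to s4, push Y# → (s4, 22121120, Y#)
  ε-move, top Y: go to s0, push Y → (s0, 22121120, Y#)
  read 2, top Y: go to s1, push ε → (s1, 2121120, #)
  read 2, top #: go to s2, push Y# → (s2, 121120, Y#)
  read 1, top Y: go to s3, push YY → (s3, 21120, YY#)
  read 2, top Y: go to s3, push ε → (s3, 1120, Y#)
  read 1, top Y: go to s4, push YY → (s4, 120, YY#)
  ε-move, top Y: go to s0, push Y → (s0, 120, YY#)
  read 1, top Y: go to s0, push Y → (s0, 20, YY#)
  read 2, top Y: go to s1, push ε → (s1, 0, Y#)
  read 0, top Y: go to s2, push ε → (s2, ε, #)
All input consumed in state s2 with stack #.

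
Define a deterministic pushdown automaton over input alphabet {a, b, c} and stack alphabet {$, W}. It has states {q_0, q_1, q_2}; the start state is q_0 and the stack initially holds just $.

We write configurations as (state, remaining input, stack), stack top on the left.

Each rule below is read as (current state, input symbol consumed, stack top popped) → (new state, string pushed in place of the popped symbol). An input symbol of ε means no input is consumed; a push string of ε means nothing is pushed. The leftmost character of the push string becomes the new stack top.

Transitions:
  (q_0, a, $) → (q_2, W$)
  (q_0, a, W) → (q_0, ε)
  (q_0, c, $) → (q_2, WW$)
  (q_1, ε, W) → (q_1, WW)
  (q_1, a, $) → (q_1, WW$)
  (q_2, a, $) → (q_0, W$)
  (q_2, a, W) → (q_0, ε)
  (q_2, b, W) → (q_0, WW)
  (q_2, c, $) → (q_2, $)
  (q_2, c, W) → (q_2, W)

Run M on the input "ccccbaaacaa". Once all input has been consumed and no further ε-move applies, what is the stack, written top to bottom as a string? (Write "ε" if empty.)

(q_0, ccccbaaacaa, $)
  read c, top $: go to q_2, push WW$ → (q_2, cccbaaacaa, WW$)
  read c, top W: go to q_2, push W → (q_2, ccbaaacaa, WW$)
  read c, top W: go to q_2, push W → (q_2, cbaaacaa, WW$)
  read c, top W: go to q_2, push W → (q_2, baaacaa, WW$)
  read b, top W: go to q_0, push WW → (q_0, aaacaa, WWW$)
  read a, top W: go to q_0, push ε → (q_0, aacaa, WW$)
  read a, top W: go to q_0, push ε → (q_0, acaa, W$)
  read a, top W: go to q_0, push ε → (q_0, caa, $)
  read c, top $: go to q_2, push WW$ → (q_2, aa, WW$)
  read a, top W: go to q_0, push ε → (q_0, a, W$)
  read a, top W: go to q_0, push ε → (q_0, ε, $)
All input consumed in state q_0 with stack $.

$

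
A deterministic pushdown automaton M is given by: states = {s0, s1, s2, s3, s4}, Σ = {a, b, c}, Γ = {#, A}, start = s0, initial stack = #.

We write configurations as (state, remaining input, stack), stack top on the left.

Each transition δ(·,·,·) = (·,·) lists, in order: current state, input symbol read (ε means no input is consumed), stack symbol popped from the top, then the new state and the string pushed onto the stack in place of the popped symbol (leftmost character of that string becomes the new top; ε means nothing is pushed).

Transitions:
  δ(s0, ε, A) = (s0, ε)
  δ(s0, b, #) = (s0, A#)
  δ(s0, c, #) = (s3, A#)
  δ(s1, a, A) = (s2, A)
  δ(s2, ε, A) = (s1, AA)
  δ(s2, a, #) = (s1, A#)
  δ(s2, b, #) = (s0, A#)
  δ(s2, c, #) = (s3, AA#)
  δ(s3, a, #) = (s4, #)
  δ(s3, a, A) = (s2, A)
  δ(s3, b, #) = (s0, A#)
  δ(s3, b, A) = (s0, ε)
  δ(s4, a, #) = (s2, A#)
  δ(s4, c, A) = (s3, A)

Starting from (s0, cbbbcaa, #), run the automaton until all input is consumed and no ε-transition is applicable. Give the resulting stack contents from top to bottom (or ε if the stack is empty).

(s0, cbbbcaa, #)
  read c, top #: go to s3, push A# → (s3, bbbcaa, A#)
  read b, top A: go to s0, push ε → (s0, bbcaa, #)
  read b, top #: go to s0, push A# → (s0, bcaa, A#)
  ε-move, top A: go to s0, push ε → (s0, bcaa, #)
  read b, top #: go to s0, push A# → (s0, caa, A#)
  ε-move, top A: go to s0, push ε → (s0, caa, #)
  read c, top #: go to s3, push A# → (s3, aa, A#)
  read a, top A: go to s2, push A → (s2, a, A#)
  ε-move, top A: go to s1, push AA → (s1, a, AA#)
  read a, top A: go to s2, push A → (s2, ε, AA#)
  ε-move, top A: go to s1, push AA → (s1, ε, AAA#)
All input consumed in state s1 with stack AAA#.

AAA#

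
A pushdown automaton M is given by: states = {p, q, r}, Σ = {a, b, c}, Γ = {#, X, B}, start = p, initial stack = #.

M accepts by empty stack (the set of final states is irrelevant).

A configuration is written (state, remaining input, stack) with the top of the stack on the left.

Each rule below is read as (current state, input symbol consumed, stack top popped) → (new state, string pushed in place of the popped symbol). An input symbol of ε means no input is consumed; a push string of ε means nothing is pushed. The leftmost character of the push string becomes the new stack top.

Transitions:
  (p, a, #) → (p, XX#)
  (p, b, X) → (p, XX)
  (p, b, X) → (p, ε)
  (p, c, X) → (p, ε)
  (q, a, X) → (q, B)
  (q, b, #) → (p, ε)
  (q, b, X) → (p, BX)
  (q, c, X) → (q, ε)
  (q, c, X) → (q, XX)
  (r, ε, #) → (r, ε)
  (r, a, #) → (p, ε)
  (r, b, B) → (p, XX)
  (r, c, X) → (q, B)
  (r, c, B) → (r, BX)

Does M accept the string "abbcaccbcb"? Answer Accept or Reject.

Reject

No computation consumes all input and empties the stack.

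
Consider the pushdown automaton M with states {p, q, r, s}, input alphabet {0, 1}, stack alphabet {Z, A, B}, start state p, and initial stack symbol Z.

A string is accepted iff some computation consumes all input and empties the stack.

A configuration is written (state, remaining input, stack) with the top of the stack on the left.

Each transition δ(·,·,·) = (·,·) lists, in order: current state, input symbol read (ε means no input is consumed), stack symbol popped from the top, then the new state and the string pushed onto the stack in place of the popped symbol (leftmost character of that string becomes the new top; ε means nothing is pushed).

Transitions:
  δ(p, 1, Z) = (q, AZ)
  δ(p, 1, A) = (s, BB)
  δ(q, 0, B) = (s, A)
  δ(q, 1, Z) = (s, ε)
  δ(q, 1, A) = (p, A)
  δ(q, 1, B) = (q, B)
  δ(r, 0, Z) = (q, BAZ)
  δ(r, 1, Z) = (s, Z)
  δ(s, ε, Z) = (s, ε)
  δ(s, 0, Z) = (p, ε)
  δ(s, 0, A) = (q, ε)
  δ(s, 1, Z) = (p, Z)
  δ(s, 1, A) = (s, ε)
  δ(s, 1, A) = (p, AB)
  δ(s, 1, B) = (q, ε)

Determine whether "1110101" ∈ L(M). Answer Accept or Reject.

No computation consumes all input and empties the stack.

Reject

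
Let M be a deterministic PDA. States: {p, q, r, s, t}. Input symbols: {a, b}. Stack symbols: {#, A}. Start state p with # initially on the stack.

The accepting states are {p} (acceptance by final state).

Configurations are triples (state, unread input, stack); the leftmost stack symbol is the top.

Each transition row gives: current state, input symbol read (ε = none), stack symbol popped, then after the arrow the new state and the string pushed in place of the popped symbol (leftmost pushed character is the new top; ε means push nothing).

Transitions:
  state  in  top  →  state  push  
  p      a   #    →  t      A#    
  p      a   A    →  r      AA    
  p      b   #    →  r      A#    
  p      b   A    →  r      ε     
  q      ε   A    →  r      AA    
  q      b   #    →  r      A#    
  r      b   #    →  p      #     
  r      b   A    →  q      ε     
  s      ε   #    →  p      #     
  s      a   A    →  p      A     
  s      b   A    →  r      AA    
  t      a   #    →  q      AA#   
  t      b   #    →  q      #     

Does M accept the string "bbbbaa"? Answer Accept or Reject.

Reject

(p, bbbbaa, #)
  read b, top #: go to r, push A# → (r, bbbaa, A#)
  read b, top A: go to q, push ε → (q, bbaa, #)
  read b, top #: go to r, push A# → (r, baa, A#)
  read b, top A: go to q, push ε → (q, aa, #)
No transition applies at (q, aa, #); input not fully consumed.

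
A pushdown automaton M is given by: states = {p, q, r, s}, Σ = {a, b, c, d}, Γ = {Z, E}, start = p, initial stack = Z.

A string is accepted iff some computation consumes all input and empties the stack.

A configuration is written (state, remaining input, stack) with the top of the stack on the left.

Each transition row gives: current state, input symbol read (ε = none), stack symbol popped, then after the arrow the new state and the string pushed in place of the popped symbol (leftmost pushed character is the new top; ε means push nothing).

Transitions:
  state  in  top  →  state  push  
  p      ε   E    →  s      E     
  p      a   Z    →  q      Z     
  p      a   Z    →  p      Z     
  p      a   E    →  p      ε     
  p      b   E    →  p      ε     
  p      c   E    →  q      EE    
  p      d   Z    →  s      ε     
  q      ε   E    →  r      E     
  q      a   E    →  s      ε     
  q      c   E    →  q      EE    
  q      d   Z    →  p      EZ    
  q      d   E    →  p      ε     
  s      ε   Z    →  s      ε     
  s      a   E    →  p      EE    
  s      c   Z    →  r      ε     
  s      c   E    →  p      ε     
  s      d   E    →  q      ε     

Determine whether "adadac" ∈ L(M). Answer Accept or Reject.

One accepting computation: (p, adadac, Z) ⊢ (q, dadac, Z) ⊢ (p, adac, EZ) ⊢ (s, adac, EZ) ⊢ (p, dac, EEZ) ⊢ (s, dac, EEZ) ⊢ (q, ac, EZ) ⊢ (s, c, Z) ⊢ (r, ε, ε)
All input consumed and the stack is empty.

Accept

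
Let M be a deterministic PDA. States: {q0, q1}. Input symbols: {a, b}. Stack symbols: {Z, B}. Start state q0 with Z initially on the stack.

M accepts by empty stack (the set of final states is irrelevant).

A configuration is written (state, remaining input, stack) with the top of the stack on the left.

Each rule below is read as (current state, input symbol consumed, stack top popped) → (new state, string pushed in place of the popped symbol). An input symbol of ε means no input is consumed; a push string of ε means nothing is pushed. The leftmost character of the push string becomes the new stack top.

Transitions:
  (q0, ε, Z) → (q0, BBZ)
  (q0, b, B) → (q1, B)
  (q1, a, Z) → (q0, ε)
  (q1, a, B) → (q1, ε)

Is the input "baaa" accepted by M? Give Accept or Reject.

Accept

(q0, baaa, Z)
  ε-move, top Z: go to q0, push BBZ → (q0, baaa, BBZ)
  read b, top B: go to q1, push B → (q1, aaa, BBZ)
  read a, top B: go to q1, push ε → (q1, aa, BZ)
  read a, top B: go to q1, push ε → (q1, a, Z)
  read a, top Z: go to q0, push ε → (q0, ε, ε)
All input consumed and the stack is empty.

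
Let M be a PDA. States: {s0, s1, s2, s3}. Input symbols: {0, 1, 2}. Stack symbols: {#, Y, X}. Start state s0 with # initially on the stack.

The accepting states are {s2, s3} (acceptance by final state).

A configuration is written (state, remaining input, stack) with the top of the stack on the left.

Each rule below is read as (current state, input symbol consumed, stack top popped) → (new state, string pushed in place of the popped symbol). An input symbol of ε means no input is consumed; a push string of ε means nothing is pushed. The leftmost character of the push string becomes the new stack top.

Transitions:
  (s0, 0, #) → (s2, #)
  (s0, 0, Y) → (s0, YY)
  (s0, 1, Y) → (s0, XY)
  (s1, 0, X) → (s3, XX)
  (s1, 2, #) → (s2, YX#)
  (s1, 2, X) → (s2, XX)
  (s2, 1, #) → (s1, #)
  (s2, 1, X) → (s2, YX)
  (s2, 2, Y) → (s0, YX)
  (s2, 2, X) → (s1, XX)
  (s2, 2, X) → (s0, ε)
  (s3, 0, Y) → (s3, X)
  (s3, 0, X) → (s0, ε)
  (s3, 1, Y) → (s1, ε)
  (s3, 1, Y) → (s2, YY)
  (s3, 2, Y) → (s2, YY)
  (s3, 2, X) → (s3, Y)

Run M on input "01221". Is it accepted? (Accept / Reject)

No computation consumes all input and reaches a final state.

Reject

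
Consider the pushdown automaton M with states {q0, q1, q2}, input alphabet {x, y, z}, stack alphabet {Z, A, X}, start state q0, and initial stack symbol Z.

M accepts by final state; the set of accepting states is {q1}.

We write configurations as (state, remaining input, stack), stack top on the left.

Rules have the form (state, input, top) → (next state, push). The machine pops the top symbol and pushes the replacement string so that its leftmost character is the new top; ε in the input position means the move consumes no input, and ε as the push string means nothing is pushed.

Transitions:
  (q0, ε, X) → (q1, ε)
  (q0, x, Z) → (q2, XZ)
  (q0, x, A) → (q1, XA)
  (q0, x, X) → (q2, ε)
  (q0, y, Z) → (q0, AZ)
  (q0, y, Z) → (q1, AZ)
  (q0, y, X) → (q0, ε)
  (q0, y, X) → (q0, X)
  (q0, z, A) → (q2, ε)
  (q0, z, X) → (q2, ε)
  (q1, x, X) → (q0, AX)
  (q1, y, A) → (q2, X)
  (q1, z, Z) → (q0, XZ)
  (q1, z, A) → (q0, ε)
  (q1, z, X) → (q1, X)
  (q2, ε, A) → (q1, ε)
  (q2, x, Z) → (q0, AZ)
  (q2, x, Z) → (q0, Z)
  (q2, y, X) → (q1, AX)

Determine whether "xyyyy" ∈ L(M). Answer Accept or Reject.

Reject

No computation consumes all input and reaches a final state.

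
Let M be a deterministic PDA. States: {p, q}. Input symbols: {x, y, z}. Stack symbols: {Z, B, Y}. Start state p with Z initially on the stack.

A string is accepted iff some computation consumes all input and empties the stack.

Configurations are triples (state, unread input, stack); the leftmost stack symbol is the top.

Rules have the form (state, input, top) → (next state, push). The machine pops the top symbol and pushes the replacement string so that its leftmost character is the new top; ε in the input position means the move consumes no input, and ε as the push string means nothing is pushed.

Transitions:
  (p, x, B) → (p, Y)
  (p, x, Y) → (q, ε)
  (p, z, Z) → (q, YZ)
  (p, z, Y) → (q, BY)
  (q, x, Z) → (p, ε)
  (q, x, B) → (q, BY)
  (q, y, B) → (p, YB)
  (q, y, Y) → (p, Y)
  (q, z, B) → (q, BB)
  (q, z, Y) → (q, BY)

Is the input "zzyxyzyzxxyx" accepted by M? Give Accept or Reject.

(p, zzyxyzyzxxyx, Z)
  read z, top Z: go to q, push YZ → (q, zyxyzyzxxyx, YZ)
  read z, top Y: go to q, push BY → (q, yxyzyzxxyx, BYZ)
  read y, top B: go to p, push YB → (p, xyzyzxxyx, YBYZ)
  read x, top Y: go to q, push ε → (q, yzyzxxyx, BYZ)
  read y, top B: go to p, push YB → (p, zyzxxyx, YBYZ)
  read z, top Y: go to q, push BY → (q, yzxxyx, BYBYZ)
  read y, top B: go to p, push YB → (p, zxxyx, YBYBYZ)
  read z, top Y: go to q, push BY → (q, xxyx, BYBYBYZ)
  read x, top B: go to q, push BY → (q, xyx, BYYBYBYZ)
  read x, top B: go to q, push BY → (q, yx, BYYYBYBYZ)
  read y, top B: go to p, push YB → (p, x, YBYYYBYBYZ)
  read x, top Y: go to q, push ε → (q, ε, BYYYBYBYZ)
All input consumed; stack is BYYYBYBYZ, not empty, and no further ε-move applies.

Reject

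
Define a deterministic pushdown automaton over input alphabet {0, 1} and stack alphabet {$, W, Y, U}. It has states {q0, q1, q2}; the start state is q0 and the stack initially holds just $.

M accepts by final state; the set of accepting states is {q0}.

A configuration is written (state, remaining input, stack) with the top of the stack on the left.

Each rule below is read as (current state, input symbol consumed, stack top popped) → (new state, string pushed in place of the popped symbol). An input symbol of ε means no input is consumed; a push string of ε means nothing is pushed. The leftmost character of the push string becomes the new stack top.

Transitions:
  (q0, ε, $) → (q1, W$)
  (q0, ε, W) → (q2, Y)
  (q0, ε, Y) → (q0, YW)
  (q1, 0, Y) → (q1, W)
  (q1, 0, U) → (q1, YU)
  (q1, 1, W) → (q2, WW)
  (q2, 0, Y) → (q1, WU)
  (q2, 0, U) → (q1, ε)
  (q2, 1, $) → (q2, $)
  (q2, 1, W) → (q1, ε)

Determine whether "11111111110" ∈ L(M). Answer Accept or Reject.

Reject

(q0, 11111111110, $)
  ε-move, top $: go to q1, push W$ → (q1, 11111111110, W$)
  read 1, top W: go to q2, push WW → (q2, 1111111110, WW$)
  read 1, top W: go to q1, push ε → (q1, 111111110, W$)
  read 1, top W: go to q2, push WW → (q2, 11111110, WW$)
  read 1, top W: go to q1, push ε → (q1, 1111110, W$)
  read 1, top W: go to q2, push WW → (q2, 111110, WW$)
  read 1, top W: go to q1, push ε → (q1, 11110, W$)
  read 1, top W: go to q2, push WW → (q2, 1110, WW$)
  read 1, top W: go to q1, push ε → (q1, 110, W$)
  read 1, top W: go to q2, push WW → (q2, 10, WW$)
  read 1, top W: go to q1, push ε → (q1, 0, W$)
No transition applies at (q1, 0, W$); input not fully consumed.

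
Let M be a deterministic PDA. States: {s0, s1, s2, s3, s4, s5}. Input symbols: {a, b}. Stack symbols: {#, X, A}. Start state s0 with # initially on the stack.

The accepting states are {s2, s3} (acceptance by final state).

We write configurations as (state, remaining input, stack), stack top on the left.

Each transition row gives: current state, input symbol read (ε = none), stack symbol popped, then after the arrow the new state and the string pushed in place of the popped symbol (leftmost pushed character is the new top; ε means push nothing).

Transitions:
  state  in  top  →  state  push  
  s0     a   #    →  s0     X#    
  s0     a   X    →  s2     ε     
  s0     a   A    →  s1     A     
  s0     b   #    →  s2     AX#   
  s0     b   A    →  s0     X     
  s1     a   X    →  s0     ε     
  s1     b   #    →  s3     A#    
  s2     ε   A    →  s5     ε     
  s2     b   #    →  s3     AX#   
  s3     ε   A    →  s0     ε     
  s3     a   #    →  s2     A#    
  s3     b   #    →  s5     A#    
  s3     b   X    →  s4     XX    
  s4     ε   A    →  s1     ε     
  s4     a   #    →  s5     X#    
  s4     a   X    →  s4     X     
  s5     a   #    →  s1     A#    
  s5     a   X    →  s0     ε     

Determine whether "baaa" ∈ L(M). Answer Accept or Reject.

(s0, baaa, #)
  read b, top #: go to s2, push AX# → (s2, aaa, AX#)
  ε-move, top A: go to s5, push ε → (s5, aaa, X#)
  read a, top X: go to s0, push ε → (s0, aa, #)
  read a, top #: go to s0, push X# → (s0, a, X#)
  read a, top X: go to s2, push ε → (s2, ε, #)
All input consumed; state s2 ∈ F.

Accept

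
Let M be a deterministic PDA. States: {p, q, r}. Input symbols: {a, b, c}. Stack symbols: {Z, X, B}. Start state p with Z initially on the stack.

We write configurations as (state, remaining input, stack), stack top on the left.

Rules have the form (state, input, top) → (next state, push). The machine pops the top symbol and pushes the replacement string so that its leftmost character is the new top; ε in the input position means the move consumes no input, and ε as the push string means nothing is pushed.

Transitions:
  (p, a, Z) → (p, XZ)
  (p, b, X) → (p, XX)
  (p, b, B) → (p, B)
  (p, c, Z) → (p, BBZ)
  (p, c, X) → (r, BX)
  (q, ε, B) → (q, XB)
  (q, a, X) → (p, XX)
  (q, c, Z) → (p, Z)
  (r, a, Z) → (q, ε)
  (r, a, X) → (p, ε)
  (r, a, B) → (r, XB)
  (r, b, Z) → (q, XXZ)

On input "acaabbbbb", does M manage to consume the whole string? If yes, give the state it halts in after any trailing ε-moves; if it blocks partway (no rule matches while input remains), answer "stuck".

p

(p, acaabbbbb, Z)
  read a, top Z: go to p, push XZ → (p, caabbbbb, XZ)
  read c, top X: go to r, push BX → (r, aabbbbb, BXZ)
  read a, top B: go to r, push XB → (r, abbbbb, XBXZ)
  read a, top X: go to p, push ε → (p, bbbbb, BXZ)
  read b, top B: go to p, push B → (p, bbbb, BXZ)
  read b, top B: go to p, push B → (p, bbb, BXZ)
  read b, top B: go to p, push B → (p, bb, BXZ)
  read b, top B: go to p, push B → (p, b, BXZ)
  read b, top B: go to p, push B → (p, ε, BXZ)
All input consumed; M is in state p.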